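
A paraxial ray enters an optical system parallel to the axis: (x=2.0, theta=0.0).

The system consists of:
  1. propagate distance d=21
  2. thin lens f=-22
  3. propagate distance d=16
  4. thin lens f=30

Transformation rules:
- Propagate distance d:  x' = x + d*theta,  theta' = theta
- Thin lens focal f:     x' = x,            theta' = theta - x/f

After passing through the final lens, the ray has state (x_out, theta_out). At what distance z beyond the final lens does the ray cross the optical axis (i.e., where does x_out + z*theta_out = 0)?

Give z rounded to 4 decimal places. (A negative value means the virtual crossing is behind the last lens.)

Answer: 142.5000

Derivation:
Initial: x=2.0000 theta=0.0000
After 1 (propagate distance d=21): x=2.0000 theta=0.0000
After 2 (thin lens f=-22): x=2.0000 theta=1/11 (≈0.0909)
After 3 (propagate distance d=16): x=38/11 (≈3.4545) theta=1/11 (≈0.0909)
After 4 (thin lens f=30): x=38/11 (≈3.4545) theta=-4/165 (≈-0.0242)
z_focus = -x_out/theta_out = -(38/11)/(-4/165) = 142.5000
Rounded to 4 decimal places: z = 142.5000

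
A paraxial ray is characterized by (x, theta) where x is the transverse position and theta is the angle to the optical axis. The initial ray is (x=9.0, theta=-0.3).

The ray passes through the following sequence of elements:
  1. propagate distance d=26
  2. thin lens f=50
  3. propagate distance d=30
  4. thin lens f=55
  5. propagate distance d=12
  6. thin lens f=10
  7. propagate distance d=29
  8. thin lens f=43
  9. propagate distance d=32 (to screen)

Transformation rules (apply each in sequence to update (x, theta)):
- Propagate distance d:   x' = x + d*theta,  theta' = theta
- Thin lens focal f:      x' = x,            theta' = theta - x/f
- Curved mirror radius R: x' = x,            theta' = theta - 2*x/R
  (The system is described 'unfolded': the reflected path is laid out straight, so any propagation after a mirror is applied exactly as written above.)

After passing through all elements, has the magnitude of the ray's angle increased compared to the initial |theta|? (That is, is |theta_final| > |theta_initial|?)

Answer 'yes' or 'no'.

Answer: yes

Derivation:
Initial: x=9.0000 theta=-0.3000
After 1 (propagate distance d=26): x=1.2000 theta=-0.3000
After 2 (thin lens f=50): x=1.2000 theta=-0.3240
After 3 (propagate distance d=30): x=-8.5200 theta=-0.3240
After 4 (thin lens f=55): x=-8.5200 theta=-93/550 (≈-0.1691)
After 5 (propagate distance d=12): x=-2901/275 (≈-10.5491) theta=-93/550 (≈-0.1691)
After 6 (thin lens f=10): x=-2901/275 (≈-10.5491) theta=1218/1375 (≈0.8858)
After 7 (propagate distance d=29): x=20817/1375 (≈15.1396) theta=1218/1375 (≈0.8858)
After 8 (thin lens f=43): x=20817/1375 (≈15.1396) theta=31557/59125 (≈0.5337)
After 9 (propagate distance d=32 (to screen)): x=380991/11825 (≈32.2191) theta=31557/59125 (≈0.5337)
|theta_initial|=0.3000 |theta_final|=31557/59125 (≈0.5337) -> increased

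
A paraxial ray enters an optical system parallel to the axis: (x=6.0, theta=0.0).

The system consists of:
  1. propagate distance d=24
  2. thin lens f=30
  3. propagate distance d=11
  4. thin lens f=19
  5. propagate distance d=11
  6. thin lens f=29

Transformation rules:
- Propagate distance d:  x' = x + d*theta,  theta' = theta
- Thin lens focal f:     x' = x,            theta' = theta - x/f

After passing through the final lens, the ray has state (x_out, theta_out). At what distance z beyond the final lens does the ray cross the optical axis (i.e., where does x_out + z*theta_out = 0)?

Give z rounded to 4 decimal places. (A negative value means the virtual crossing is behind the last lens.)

Answer: -1.5818

Derivation:
Initial: x=6.0000 theta=0.0000
After 1 (propagate distance d=24): x=6.0000 theta=0.0000
After 2 (thin lens f=30): x=6.0000 theta=-0.2000
After 3 (propagate distance d=11): x=3.8000 theta=-0.2000
After 4 (thin lens f=19): x=3.8000 theta=-0.4000
After 5 (propagate distance d=11): x=-0.6000 theta=-0.4000
After 6 (thin lens f=29): x=-0.6000 theta=-11/29 (≈-0.3793)
z_focus = -x_out/theta_out = -(-0.6000)/(-11/29) = -87/55 ≈ -1.5818
Rounded to 4 decimal places: z = -1.5818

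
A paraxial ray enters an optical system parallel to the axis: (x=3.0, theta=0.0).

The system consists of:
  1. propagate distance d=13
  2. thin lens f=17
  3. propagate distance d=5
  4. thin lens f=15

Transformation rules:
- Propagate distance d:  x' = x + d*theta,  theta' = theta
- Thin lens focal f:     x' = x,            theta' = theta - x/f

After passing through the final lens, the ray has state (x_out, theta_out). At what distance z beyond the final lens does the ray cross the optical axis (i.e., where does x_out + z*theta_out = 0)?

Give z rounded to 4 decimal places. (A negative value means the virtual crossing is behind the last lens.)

Answer: 6.6667

Derivation:
Initial: x=3.0000 theta=0.0000
After 1 (propagate distance d=13): x=3.0000 theta=0.0000
After 2 (thin lens f=17): x=3.0000 theta=-3/17 (≈-0.1765)
After 3 (propagate distance d=5): x=36/17 (≈2.1176) theta=-3/17 (≈-0.1765)
After 4 (thin lens f=15): x=36/17 (≈2.1176) theta=-27/85 (≈-0.3176)
z_focus = -x_out/theta_out = -(36/17)/(-27/85) = 20/3 ≈ 6.6667
Rounded to 4 decimal places: z = 6.6667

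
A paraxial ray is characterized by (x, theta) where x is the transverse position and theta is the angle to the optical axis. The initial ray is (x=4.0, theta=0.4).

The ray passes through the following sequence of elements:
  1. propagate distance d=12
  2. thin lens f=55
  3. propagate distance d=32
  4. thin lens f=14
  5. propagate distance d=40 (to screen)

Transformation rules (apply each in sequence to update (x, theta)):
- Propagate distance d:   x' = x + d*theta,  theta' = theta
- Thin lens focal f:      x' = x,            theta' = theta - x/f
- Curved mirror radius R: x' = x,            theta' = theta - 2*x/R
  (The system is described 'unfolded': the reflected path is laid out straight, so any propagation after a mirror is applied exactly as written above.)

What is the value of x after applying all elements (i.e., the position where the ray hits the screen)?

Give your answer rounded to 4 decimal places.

Answer: -21.0057

Derivation:
Initial: x=4.0000 theta=0.4000
After 1 (propagate distance d=12): x=8.8000 theta=0.4000
After 2 (thin lens f=55): x=8.8000 theta=0.2400
After 3 (propagate distance d=32): x=16.4800 theta=0.2400
After 4 (thin lens f=14): x=16.4800 theta=-164/175 (≈-0.9371)
After 5 (propagate distance d=40 (to screen)): x=-3676/175 (≈-21.0057) theta=-164/175 (≈-0.9371)
Rounded to 4 decimal places: x = -21.0057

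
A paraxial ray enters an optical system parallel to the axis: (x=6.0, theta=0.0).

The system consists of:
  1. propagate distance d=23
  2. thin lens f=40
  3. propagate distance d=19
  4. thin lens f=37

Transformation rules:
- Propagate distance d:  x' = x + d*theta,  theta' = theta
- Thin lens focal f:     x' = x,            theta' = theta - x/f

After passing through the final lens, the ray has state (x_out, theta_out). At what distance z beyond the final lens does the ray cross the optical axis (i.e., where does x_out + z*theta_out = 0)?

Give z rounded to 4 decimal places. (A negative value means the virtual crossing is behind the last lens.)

Initial: x=6.0000 theta=0.0000
After 1 (propagate distance d=23): x=6.0000 theta=0.0000
After 2 (thin lens f=40): x=6.0000 theta=-0.1500
After 3 (propagate distance d=19): x=3.1500 theta=-0.1500
After 4 (thin lens f=37): x=3.1500 theta=-87/370 (≈-0.2351)
z_focus = -x_out/theta_out = -(3.1500)/(-87/370) = 777/58 ≈ 13.3966
Rounded to 4 decimal places: z = 13.3966

Answer: 13.3966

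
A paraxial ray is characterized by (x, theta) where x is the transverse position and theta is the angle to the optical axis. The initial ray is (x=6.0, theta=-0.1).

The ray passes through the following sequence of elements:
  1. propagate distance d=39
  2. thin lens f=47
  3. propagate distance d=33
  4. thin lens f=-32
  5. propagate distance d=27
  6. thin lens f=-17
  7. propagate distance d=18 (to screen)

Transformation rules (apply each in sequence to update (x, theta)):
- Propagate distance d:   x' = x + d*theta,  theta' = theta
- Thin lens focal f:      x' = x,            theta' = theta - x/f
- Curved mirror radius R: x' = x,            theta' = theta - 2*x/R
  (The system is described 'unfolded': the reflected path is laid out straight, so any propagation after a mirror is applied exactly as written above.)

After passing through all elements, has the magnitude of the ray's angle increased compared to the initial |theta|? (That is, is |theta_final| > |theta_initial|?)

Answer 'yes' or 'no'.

Answer: yes

Derivation:
Initial: x=6.0000 theta=-0.1000
After 1 (propagate distance d=39): x=2.1000 theta=-0.1000
After 2 (thin lens f=47): x=2.1000 theta=-34/235 (≈-0.1447)
After 3 (propagate distance d=33): x=-1257/470 (≈-2.6745) theta=-34/235 (≈-0.1447)
After 4 (thin lens f=-32): x=-1257/470 (≈-2.6745) theta=-3433/15040 (≈-0.2283)
After 5 (propagate distance d=27): x=-26583/3008 (≈-8.8374) theta=-3433/15040 (≈-0.2283)
After 6 (thin lens f=-17): x=-26583/3008 (≈-8.8374) theta=-47819/63920 (≈-0.7481)
After 7 (propagate distance d=18 (to screen)): x=-5702523/255680 (≈-22.3034) theta=-47819/63920 (≈-0.7481)
|theta_initial|=0.1000 |theta_final|=47819/63920 (≈0.7481) -> increased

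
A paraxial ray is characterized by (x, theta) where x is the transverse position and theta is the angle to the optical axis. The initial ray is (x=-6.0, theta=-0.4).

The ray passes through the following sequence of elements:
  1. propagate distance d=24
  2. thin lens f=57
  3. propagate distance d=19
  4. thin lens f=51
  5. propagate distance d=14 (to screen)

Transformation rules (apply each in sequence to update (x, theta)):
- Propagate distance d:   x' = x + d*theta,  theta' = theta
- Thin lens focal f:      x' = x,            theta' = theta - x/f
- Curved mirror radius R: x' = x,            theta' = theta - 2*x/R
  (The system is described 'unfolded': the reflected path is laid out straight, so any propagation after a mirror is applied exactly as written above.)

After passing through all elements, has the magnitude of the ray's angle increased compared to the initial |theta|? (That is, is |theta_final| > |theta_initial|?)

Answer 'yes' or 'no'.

Answer: no

Derivation:
Initial: x=-6.0000 theta=-0.4000
After 1 (propagate distance d=24): x=-15.6000 theta=-0.4000
After 2 (thin lens f=57): x=-15.6000 theta=-12/95 (≈-0.1263)
After 3 (propagate distance d=19): x=-18.0000 theta=-12/95 (≈-0.1263)
After 4 (thin lens f=51): x=-18.0000 theta=366/1615 (≈0.2266)
After 5 (propagate distance d=14 (to screen)): x=-23946/1615 (≈-14.8272) theta=366/1615 (≈0.2266)
|theta_initial|=0.4000 |theta_final|=366/1615 (≈0.2266) -> not increased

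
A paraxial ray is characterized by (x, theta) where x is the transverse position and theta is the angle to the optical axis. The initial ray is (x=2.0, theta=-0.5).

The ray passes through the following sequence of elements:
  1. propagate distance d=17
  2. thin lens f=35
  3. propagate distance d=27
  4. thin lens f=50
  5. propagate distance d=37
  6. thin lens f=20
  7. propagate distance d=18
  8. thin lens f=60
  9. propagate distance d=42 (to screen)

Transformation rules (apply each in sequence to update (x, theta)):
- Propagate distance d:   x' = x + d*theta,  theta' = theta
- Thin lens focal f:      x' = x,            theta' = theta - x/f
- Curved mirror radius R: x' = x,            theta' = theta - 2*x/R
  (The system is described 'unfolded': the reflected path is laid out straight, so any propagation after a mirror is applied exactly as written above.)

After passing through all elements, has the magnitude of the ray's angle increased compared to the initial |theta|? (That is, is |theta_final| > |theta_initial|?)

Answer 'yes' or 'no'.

Answer: yes

Derivation:
Initial: x=2.0000 theta=-0.5000
After 1 (propagate distance d=17): x=-6.5000 theta=-0.5000
After 2 (thin lens f=35): x=-6.5000 theta=-11/35 (≈-0.3143)
After 3 (propagate distance d=27): x=-1049/70 (≈-14.9857) theta=-11/35 (≈-0.3143)
After 4 (thin lens f=50): x=-1049/70 (≈-14.9857) theta=-51/3500 (≈-0.0146)
After 5 (propagate distance d=37): x=-54337/3500 (≈-15.5249) theta=-51/3500 (≈-0.0146)
After 6 (thin lens f=20): x=-54337/3500 (≈-15.5249) theta=53317/70000 (≈0.7617)
After 7 (propagate distance d=18): x=-63517/35000 (≈-1.8148) theta=53317/70000 (≈0.7617)
After 8 (thin lens f=60): x=-63517/35000 (≈-1.8148) theta=1663027/2100000 (≈0.7919)
After 9 (propagate distance d=42 (to screen)): x=11006019/350000 (≈31.4458) theta=1663027/2100000 (≈0.7919)
|theta_initial|=0.5000 |theta_final|=1663027/2100000 (≈0.7919) -> increased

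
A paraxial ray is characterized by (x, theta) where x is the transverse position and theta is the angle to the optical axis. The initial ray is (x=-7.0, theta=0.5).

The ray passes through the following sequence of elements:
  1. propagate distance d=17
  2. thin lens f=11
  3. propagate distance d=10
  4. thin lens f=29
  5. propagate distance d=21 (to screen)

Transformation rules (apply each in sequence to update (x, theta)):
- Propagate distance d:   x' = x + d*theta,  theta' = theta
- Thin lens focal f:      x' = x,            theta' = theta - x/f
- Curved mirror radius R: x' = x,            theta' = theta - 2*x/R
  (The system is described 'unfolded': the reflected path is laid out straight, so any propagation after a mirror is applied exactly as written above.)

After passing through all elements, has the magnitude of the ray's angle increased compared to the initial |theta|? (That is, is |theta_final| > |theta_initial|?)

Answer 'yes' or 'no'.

Initial: x=-7.0000 theta=0.5000
After 1 (propagate distance d=17): x=1.5000 theta=0.5000
After 2 (thin lens f=11): x=1.5000 theta=4/11 (≈0.3636)
After 3 (propagate distance d=10): x=113/22 (≈5.1364) theta=4/11 (≈0.3636)
After 4 (thin lens f=29): x=113/22 (≈5.1364) theta=119/638 (≈0.1865)
After 5 (propagate distance d=21 (to screen)): x=2888/319 (≈9.0533) theta=119/638 (≈0.1865)
|theta_initial|=0.5000 |theta_final|=119/638 (≈0.1865) -> not increased

Answer: no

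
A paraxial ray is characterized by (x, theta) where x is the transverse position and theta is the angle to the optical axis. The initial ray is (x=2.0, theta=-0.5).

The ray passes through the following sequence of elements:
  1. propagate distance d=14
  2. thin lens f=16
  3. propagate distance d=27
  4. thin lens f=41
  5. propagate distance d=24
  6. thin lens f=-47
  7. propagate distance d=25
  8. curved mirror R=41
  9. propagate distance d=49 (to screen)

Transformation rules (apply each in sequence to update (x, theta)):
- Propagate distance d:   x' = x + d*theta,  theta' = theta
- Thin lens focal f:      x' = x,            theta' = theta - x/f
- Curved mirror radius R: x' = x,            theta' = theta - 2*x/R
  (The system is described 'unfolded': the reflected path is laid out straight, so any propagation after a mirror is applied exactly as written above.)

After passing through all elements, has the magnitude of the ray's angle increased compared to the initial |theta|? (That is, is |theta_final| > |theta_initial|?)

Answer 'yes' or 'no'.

Initial: x=2.0000 theta=-0.5000
After 1 (propagate distance d=14): x=-5.0000 theta=-0.5000
After 2 (thin lens f=16): x=-5.0000 theta=-0.1875
After 3 (propagate distance d=27): x=-10.0625 theta=-0.1875
After 4 (thin lens f=41): x=-10.0625 theta=19/328 (≈0.0579)
After 5 (propagate distance d=24): x=-5689/656 (≈-8.6723) theta=19/328 (≈0.0579)
After 6 (thin lens f=-47): x=-5689/656 (≈-8.6723) theta=-3903/30832 (≈-0.1266)
After 7 (propagate distance d=25): x=-182479/15416 (≈-11.8370) theta=-3903/30832 (≈-0.1266)
After 8 (curved mirror R=41): x=-182479/15416 (≈-11.8370) theta=569893/1264112 (≈0.4508)
After 9 (propagate distance d=49 (to screen)): x=12961479/1264112 (≈10.2534) theta=569893/1264112 (≈0.4508)
|theta_initial|=0.5000 |theta_final|=569893/1264112 (≈0.4508) -> not increased

Answer: no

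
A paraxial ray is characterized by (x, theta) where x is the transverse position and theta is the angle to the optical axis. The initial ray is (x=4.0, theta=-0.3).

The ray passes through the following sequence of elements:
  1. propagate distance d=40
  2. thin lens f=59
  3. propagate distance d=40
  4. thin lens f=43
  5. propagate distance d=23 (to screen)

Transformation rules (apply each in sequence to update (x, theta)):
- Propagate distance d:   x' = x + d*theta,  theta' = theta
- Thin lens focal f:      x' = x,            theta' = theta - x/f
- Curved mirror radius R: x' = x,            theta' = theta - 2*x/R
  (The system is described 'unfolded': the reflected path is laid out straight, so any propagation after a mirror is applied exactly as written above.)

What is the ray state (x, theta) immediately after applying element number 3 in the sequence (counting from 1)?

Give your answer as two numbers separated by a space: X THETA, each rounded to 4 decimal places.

Initial: x=4.0000 theta=-0.3000
After 1 (propagate distance d=40): x=-8.0000 theta=-0.3000
After 2 (thin lens f=59): x=-8.0000 theta=-97/590 (≈-0.1644)
After 3 (propagate distance d=40): x=-860/59 (≈-14.5763) theta=-97/590 (≈-0.1644)
Rounded to 4 decimal places: x = -14.5763, theta = -0.1644

Answer: -14.5763 -0.1644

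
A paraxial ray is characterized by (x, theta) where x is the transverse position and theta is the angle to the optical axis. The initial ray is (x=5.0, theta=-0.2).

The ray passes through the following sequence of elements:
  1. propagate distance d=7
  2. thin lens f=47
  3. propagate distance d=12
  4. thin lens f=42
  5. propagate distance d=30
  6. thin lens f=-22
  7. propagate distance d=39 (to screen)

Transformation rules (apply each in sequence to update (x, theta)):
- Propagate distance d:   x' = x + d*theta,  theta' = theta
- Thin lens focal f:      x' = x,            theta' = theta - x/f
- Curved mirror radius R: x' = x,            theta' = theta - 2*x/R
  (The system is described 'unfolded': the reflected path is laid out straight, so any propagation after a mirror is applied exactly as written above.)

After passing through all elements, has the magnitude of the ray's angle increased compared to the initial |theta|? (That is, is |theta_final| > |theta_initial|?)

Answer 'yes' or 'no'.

Answer: yes

Derivation:
Initial: x=5.0000 theta=-0.2000
After 1 (propagate distance d=7): x=3.6000 theta=-0.2000
After 2 (thin lens f=47): x=3.6000 theta=-13/47 (≈-0.2766)
After 3 (propagate distance d=12): x=66/235 (≈0.2809) theta=-13/47 (≈-0.2766)
After 4 (thin lens f=42): x=66/235 (≈0.2809) theta=-466/1645 (≈-0.2833)
After 5 (propagate distance d=30): x=-13518/1645 (≈-8.2176) theta=-466/1645 (≈-0.2833)
After 6 (thin lens f=-22): x=-13518/1645 (≈-8.2176) theta=-2377/3619 (≈-0.6568)
After 7 (propagate distance d=39 (to screen)): x=-87459/2585 (≈-33.8333) theta=-2377/3619 (≈-0.6568)
|theta_initial|=0.2000 |theta_final|=2377/3619 (≈0.6568) -> increased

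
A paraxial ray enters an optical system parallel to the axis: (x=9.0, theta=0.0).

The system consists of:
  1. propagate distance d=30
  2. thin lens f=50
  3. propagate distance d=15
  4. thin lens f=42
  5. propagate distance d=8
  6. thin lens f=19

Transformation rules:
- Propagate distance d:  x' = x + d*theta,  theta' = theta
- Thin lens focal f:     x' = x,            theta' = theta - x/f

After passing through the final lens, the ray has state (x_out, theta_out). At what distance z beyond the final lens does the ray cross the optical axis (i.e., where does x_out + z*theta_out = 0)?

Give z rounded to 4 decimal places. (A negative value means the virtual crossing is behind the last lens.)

Initial: x=9.0000 theta=0.0000
After 1 (propagate distance d=30): x=9.0000 theta=0.0000
After 2 (thin lens f=50): x=9.0000 theta=-0.1800
After 3 (propagate distance d=15): x=6.3000 theta=-0.1800
After 4 (thin lens f=42): x=6.3000 theta=-0.3300
After 5 (propagate distance d=8): x=3.6600 theta=-0.3300
After 6 (thin lens f=19): x=3.6600 theta=-993/1900 (≈-0.5226)
z_focus = -x_out/theta_out = -(3.6600)/(-993/1900) = 2318/331 ≈ 7.0030
Rounded to 4 decimal places: z = 7.0030

Answer: 7.0030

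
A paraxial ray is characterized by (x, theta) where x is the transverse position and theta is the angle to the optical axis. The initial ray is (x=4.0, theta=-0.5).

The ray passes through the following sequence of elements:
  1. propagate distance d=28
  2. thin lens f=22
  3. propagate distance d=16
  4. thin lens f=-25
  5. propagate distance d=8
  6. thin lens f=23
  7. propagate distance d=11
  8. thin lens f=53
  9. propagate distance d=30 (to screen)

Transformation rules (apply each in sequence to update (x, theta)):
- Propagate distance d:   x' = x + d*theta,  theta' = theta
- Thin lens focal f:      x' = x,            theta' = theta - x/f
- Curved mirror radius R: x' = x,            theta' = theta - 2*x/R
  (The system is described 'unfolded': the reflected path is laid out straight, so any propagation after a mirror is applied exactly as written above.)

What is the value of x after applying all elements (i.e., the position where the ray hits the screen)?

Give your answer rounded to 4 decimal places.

Initial: x=4.0000 theta=-0.5000
After 1 (propagate distance d=28): x=-10.0000 theta=-0.5000
After 2 (thin lens f=22): x=-10.0000 theta=-1/22 (≈-0.0455)
After 3 (propagate distance d=16): x=-118/11 (≈-10.7273) theta=-1/22 (≈-0.0455)
After 4 (thin lens f=-25): x=-118/11 (≈-10.7273) theta=-261/550 (≈-0.4745)
After 5 (propagate distance d=8): x=-3994/275 (≈-14.5236) theta=-261/550 (≈-0.4745)
After 6 (thin lens f=23): x=-3994/275 (≈-14.5236) theta=397/2530 (≈0.1569)
After 7 (propagate distance d=11): x=-161889/12650 (≈-12.7975) theta=397/2530 (≈0.1569)
After 8 (thin lens f=53): x=-161889/12650 (≈-12.7975) theta=133547/335225 (≈0.3984)
After 9 (propagate distance d=30 (to screen)): x=-567297/670450 (≈-0.8461) theta=133547/335225 (≈0.3984)
Rounded to 4 decimal places: x = -0.8461

Answer: -0.8461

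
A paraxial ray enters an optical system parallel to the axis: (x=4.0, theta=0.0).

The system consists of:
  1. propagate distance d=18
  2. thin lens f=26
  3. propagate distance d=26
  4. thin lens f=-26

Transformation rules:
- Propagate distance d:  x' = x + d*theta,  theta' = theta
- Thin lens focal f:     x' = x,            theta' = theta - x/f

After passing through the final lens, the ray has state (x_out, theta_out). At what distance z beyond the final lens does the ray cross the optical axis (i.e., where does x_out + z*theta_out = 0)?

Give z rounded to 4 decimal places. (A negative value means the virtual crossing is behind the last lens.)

Answer: 0.0000

Derivation:
Initial: x=4.0000 theta=0.0000
After 1 (propagate distance d=18): x=4.0000 theta=0.0000
After 2 (thin lens f=26): x=4.0000 theta=-2/13 (≈-0.1538)
After 3 (propagate distance d=26): x=0.0000 theta=-2/13 (≈-0.1538)
After 4 (thin lens f=-26): x=0.0000 theta=-2/13 (≈-0.1538)
z_focus = -x_out/theta_out = -(0.0000)/(-2/13) = 0.0000
Rounded to 4 decimal places: z = 0.0000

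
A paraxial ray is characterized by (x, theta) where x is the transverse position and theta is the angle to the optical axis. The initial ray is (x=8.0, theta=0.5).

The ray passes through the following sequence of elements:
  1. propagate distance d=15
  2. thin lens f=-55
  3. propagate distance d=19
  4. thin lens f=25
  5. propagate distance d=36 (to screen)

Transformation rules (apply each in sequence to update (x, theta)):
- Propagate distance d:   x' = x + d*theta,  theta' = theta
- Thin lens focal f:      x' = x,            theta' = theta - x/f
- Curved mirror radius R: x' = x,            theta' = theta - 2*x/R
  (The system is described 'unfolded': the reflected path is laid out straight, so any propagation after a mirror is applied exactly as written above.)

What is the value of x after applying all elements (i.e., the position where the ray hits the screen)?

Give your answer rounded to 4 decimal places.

Answer: 14.7895

Derivation:
Initial: x=8.0000 theta=0.5000
After 1 (propagate distance d=15): x=15.5000 theta=0.5000
After 2 (thin lens f=-55): x=15.5000 theta=43/55 (≈0.7818)
After 3 (propagate distance d=19): x=3339/110 (≈30.3545) theta=43/55 (≈0.7818)
After 4 (thin lens f=25): x=3339/110 (≈30.3545) theta=-1189/2750 (≈-0.4324)
After 5 (propagate distance d=36 (to screen)): x=40671/2750 (≈14.7895) theta=-1189/2750 (≈-0.4324)
Rounded to 4 decimal places: x = 14.7895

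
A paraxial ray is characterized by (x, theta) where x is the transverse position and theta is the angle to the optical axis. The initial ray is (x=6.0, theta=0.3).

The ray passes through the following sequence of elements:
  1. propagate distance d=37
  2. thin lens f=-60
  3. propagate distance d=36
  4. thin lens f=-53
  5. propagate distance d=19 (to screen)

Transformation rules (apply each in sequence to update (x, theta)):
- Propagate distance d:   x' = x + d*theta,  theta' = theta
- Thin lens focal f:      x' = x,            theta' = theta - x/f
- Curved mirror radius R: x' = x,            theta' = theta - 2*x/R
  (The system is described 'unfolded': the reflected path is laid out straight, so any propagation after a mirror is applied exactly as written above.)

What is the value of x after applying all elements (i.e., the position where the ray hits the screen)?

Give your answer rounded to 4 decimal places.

Initial: x=6.0000 theta=0.3000
After 1 (propagate distance d=37): x=17.1000 theta=0.3000
After 2 (thin lens f=-60): x=17.1000 theta=0.5850
After 3 (propagate distance d=36): x=38.1600 theta=0.5850
After 4 (thin lens f=-53): x=38.1600 theta=1.3050
After 5 (propagate distance d=19 (to screen)): x=62.9550 theta=1.3050
Rounded to 4 decimal places: x = 62.9550

Answer: 62.9550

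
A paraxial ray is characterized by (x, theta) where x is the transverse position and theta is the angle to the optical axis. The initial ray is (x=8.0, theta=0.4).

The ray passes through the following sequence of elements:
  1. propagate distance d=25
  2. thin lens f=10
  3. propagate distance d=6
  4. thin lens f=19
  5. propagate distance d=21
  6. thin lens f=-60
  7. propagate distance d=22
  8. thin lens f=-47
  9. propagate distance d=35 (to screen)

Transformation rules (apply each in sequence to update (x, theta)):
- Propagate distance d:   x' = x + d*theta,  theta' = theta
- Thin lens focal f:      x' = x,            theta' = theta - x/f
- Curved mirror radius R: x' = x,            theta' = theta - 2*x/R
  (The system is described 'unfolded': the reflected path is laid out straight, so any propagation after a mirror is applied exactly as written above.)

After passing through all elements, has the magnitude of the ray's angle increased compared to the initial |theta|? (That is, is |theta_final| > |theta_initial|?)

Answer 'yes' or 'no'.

Answer: yes

Derivation:
Initial: x=8.0000 theta=0.4000
After 1 (propagate distance d=25): x=18.0000 theta=0.4000
After 2 (thin lens f=10): x=18.0000 theta=-1.4000
After 3 (propagate distance d=6): x=9.6000 theta=-1.4000
After 4 (thin lens f=19): x=9.6000 theta=-181/95 (≈-1.9053)
After 5 (propagate distance d=21): x=-2889/95 (≈-30.4105) theta=-181/95 (≈-1.9053)
After 6 (thin lens f=-60): x=-2889/95 (≈-30.4105) theta=-4583/1900 (≈-2.4121)
After 7 (propagate distance d=22): x=-79303/950 (≈-83.4768) theta=-4583/1900 (≈-2.4121)
After 8 (thin lens f=-47): x=-79303/950 (≈-83.4768) theta=-374007/89300 (≈-4.1882)
After 9 (propagate distance d=35 (to screen)): x=-20544727/89300 (≈-230.0641) theta=-374007/89300 (≈-4.1882)
|theta_initial|=0.4000 |theta_final|=374007/89300 (≈4.1882) -> increased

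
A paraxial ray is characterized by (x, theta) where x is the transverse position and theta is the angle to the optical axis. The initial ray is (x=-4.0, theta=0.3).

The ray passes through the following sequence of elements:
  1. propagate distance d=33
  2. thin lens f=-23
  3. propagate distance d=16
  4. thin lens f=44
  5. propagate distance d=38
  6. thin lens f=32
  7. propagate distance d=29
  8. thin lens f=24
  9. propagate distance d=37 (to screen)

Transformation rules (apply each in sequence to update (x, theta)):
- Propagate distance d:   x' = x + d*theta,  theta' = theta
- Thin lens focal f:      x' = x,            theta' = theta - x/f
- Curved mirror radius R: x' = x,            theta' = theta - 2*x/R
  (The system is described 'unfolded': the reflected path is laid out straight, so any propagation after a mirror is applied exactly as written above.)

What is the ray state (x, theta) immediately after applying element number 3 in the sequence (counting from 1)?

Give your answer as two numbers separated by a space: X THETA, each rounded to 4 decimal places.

Initial: x=-4.0000 theta=0.3000
After 1 (propagate distance d=33): x=5.9000 theta=0.3000
After 2 (thin lens f=-23): x=5.9000 theta=64/115 (≈0.5565)
After 3 (propagate distance d=16): x=681/46 (≈14.8043) theta=64/115 (≈0.5565)
Rounded to 4 decimal places: x = 14.8043, theta = 0.5565

Answer: 14.8043 0.5565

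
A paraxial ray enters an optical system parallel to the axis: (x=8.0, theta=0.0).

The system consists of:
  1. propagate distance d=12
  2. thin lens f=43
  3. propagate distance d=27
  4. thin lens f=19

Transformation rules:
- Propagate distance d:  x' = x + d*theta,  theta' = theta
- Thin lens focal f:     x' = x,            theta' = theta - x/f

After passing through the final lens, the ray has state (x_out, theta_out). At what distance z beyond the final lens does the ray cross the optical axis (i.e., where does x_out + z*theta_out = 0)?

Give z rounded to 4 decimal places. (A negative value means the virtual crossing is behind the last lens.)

Initial: x=8.0000 theta=0.0000
After 1 (propagate distance d=12): x=8.0000 theta=0.0000
After 2 (thin lens f=43): x=8.0000 theta=-8/43 (≈-0.1860)
After 3 (propagate distance d=27): x=128/43 (≈2.9767) theta=-8/43 (≈-0.1860)
After 4 (thin lens f=19): x=128/43 (≈2.9767) theta=-280/817 (≈-0.3427)
z_focus = -x_out/theta_out = -(128/43)/(-280/817) = 304/35 ≈ 8.6857
Rounded to 4 decimal places: z = 8.6857

Answer: 8.6857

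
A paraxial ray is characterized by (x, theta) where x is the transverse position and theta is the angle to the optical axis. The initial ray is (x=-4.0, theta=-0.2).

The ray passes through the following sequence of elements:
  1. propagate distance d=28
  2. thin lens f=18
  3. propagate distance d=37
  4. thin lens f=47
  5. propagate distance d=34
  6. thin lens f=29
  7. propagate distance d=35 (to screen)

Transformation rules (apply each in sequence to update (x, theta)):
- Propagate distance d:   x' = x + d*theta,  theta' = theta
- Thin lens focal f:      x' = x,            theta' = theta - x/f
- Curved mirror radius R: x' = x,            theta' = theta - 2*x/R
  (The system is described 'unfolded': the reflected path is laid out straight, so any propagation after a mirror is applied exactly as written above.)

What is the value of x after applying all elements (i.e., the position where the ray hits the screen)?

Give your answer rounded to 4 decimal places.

Initial: x=-4.0000 theta=-0.2000
After 1 (propagate distance d=28): x=-9.6000 theta=-0.2000
After 2 (thin lens f=18): x=-9.6000 theta=1/3 (≈0.3333)
After 3 (propagate distance d=37): x=41/15 (≈2.7333) theta=1/3 (≈0.3333)
After 4 (thin lens f=47): x=41/15 (≈2.7333) theta=194/705 (≈0.2752)
After 5 (propagate distance d=34): x=2841/235 (≈12.0894) theta=194/705 (≈0.2752)
After 6 (thin lens f=29): x=2841/235 (≈12.0894) theta=-2897/20445 (≈-0.1417)
After 7 (propagate distance d=35 (to screen)): x=145772/20445 (≈7.1300) theta=-2897/20445 (≈-0.1417)
Rounded to 4 decimal places: x = 7.1300

Answer: 7.1300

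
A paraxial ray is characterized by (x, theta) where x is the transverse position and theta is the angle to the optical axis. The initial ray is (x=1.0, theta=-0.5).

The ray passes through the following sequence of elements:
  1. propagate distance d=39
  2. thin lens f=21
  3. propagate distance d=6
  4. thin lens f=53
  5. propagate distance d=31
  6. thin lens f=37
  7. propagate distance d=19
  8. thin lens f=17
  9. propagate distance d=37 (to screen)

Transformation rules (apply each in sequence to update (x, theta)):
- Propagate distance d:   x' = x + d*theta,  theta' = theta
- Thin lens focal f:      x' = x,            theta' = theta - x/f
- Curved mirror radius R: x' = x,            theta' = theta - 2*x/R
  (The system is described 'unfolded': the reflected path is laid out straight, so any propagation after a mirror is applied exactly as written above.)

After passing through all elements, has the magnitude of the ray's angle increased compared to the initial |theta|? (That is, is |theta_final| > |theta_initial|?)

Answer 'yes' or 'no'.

Answer: no

Derivation:
Initial: x=1.0000 theta=-0.5000
After 1 (propagate distance d=39): x=-18.5000 theta=-0.5000
After 2 (thin lens f=21): x=-18.5000 theta=8/21 (≈0.3810)
After 3 (propagate distance d=6): x=-227/14 (≈-16.2143) theta=8/21 (≈0.3810)
After 4 (thin lens f=53): x=-227/14 (≈-16.2143) theta=1529/2226 (≈0.6869)
After 5 (propagate distance d=31): x=5653/1113 (≈5.0791) theta=1529/2226 (≈0.6869)
After 6 (thin lens f=37): x=5653/1113 (≈5.0791) theta=15089/27454 (≈0.5496)
After 7 (propagate distance d=19): x=1278395/82362 (≈15.5217) theta=15089/27454 (≈0.5496)
After 8 (thin lens f=17): x=1278395/82362 (≈15.5217) theta=-254428/700077 (≈-0.3634)
After 9 (propagate distance d=37 (to screen)): x=2905043/1400154 (≈2.0748) theta=-254428/700077 (≈-0.3634)
|theta_initial|=0.5000 |theta_final|=254428/700077 (≈0.3634) -> not increased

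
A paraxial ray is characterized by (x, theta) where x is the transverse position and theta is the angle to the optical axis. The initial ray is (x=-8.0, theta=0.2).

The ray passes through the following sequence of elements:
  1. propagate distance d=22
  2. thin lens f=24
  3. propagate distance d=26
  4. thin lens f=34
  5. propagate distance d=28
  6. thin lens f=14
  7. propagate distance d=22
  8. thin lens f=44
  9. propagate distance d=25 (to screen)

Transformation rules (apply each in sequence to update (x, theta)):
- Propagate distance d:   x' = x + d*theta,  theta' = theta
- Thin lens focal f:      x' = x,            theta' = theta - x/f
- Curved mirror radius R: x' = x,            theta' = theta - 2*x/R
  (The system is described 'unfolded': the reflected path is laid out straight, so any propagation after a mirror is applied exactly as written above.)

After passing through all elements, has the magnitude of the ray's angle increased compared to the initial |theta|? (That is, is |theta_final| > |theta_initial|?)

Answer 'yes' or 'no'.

Initial: x=-8.0000 theta=0.2000
After 1 (propagate distance d=22): x=-3.6000 theta=0.2000
After 2 (thin lens f=24): x=-3.6000 theta=0.3500
After 3 (propagate distance d=26): x=5.5000 theta=0.3500
After 4 (thin lens f=34): x=5.5000 theta=16/85 (≈0.1882)
After 5 (propagate distance d=28): x=1831/170 (≈10.7706) theta=16/85 (≈0.1882)
After 6 (thin lens f=14): x=1831/170 (≈10.7706) theta=-1383/2380 (≈-0.5811)
After 7 (propagate distance d=22): x=-1198/595 (≈-2.0134) theta=-1383/2380 (≈-0.5811)
After 8 (thin lens f=44): x=-1198/595 (≈-2.0134) theta=-2803/5236 (≈-0.5353)
After 9 (propagate distance d=25 (to screen)): x=-23711/1540 (≈-15.3968) theta=-2803/5236 (≈-0.5353)
|theta_initial|=0.2000 |theta_final|=2803/5236 (≈0.5353) -> increased

Answer: yes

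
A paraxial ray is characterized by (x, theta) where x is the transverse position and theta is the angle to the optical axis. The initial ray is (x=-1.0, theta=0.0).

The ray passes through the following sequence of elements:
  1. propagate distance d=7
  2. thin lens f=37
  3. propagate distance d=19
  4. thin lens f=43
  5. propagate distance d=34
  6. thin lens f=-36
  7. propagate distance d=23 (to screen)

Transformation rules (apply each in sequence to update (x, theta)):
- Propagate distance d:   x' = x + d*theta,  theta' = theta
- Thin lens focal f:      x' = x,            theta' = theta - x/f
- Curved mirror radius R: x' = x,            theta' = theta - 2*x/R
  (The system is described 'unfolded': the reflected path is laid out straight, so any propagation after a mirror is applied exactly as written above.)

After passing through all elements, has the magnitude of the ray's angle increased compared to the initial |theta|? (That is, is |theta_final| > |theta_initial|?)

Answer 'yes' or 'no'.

Answer: yes

Derivation:
Initial: x=-1.0000 theta=0.0000
After 1 (propagate distance d=7): x=-1.0000 theta=0.0000
After 2 (thin lens f=37): x=-1.0000 theta=1/37 (≈0.0270)
After 3 (propagate distance d=19): x=-18/37 (≈-0.4865) theta=1/37 (≈0.0270)
After 4 (thin lens f=43): x=-18/37 (≈-0.4865) theta=61/1591 (≈0.0383)
After 5 (propagate distance d=34): x=1300/1591 (≈0.8171) theta=61/1591 (≈0.0383)
After 6 (thin lens f=-36): x=1300/1591 (≈0.8171) theta=874/14319 (≈0.0610)
After 7 (propagate distance d=23 (to screen)): x=31802/14319 (≈2.2210) theta=874/14319 (≈0.0610)
|theta_initial|=0.0000 |theta_final|=874/14319 (≈0.0610) -> increased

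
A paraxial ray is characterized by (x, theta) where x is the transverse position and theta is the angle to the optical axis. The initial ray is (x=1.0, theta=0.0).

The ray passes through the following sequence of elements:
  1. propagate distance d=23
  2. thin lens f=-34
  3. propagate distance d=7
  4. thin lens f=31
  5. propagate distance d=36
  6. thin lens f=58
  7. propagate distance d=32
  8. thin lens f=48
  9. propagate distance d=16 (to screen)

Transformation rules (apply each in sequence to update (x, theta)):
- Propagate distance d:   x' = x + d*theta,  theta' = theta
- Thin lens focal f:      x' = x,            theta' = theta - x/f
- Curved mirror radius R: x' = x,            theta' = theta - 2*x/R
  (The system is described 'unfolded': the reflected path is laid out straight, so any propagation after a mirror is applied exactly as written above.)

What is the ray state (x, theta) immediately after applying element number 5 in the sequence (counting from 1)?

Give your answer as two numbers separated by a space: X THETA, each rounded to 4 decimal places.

Initial: x=1.0000 theta=0.0000
After 1 (propagate distance d=23): x=1.0000 theta=0.0000
After 2 (thin lens f=-34): x=1.0000 theta=1/34 (≈0.0294)
After 3 (propagate distance d=7): x=41/34 (≈1.2059) theta=1/34 (≈0.0294)
After 4 (thin lens f=31): x=41/34 (≈1.2059) theta=-5/527 (≈-0.0095)
After 5 (propagate distance d=36): x=911/1054 (≈0.8643) theta=-5/527 (≈-0.0095)
Rounded to 4 decimal places: x = 0.8643, theta = -0.0095

Answer: 0.8643 -0.0095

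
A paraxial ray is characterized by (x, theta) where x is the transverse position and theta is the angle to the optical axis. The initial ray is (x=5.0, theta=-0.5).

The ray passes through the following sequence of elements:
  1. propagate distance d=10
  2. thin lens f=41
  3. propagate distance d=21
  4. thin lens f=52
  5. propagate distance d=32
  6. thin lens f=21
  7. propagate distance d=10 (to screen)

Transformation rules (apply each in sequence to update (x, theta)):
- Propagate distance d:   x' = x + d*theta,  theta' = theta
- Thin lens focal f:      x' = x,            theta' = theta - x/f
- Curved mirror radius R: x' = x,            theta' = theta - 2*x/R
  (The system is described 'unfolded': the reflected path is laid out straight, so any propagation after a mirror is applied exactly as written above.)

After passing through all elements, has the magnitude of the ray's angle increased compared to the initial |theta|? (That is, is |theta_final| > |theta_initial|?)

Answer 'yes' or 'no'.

Initial: x=5.0000 theta=-0.5000
After 1 (propagate distance d=10): x=0.0000 theta=-0.5000
After 2 (thin lens f=41): x=0.0000 theta=-0.5000
After 3 (propagate distance d=21): x=-10.5000 theta=-0.5000
After 4 (thin lens f=52): x=-10.5000 theta=-31/104 (≈-0.2981)
After 5 (propagate distance d=32): x=-521/26 (≈-20.0385) theta=-31/104 (≈-0.2981)
After 6 (thin lens f=21): x=-521/26 (≈-20.0385) theta=1433/2184 (≈0.6561)
After 7 (propagate distance d=10 (to screen)): x=-14717/1092 (≈-13.4771) theta=1433/2184 (≈0.6561)
|theta_initial|=0.5000 |theta_final|=1433/2184 (≈0.6561) -> increased

Answer: yes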